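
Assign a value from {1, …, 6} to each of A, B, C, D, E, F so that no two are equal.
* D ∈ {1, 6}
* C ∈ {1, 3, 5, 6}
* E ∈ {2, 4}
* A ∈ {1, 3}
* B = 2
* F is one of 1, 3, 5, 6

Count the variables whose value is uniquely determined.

2

B's domain is down to {2}, so B = 2. So E can't be 2.
E's domain is down to {4}, so E = 4.
Determined: B=2, E=4. The other variables each still have more than one consistent value. That makes 2.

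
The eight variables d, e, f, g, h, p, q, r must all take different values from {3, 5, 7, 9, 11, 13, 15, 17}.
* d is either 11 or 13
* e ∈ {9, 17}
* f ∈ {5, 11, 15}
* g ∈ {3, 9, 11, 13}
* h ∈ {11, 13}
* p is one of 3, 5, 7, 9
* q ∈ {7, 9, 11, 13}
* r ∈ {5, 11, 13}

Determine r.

The 8 variables draw from only 8 values {3, 5, 7, 9, 11, 13, 15, 17}, so each is used; only f can be 15, hence f = 15.
Among the 7 still-open variables, 17 fits only e (and all 7 values in {3, 5, 7, 9, 11, 13, 17} must be used), so e = 17.
The 2 variables d and h are confined to {11, 13}, which locks those values in; drop them from g, q, r.
So r = 5.

5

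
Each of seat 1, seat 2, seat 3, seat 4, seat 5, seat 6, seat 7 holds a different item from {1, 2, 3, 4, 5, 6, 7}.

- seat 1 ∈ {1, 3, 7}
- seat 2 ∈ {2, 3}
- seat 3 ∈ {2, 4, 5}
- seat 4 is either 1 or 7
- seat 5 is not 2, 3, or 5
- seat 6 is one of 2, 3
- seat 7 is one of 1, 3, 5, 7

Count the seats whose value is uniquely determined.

3

The 7 variables together cover exactly {1, 2, 3, 4, 5, 6, 7} — 7 values for 7 variables — and 6 appears only in seat 5's list, so seat 5 = 6.
Among the 6 still-open variables, 4 fits only seat 3 (and all 6 values in {1, 2, 3, 4, 5, 7} must be used), so seat 3 = 4.
The 5 still-open variables together cover exactly {1, 2, 3, 5, 7} — 5 values for 5 variables — and 5 appears only in seat 7's list, so seat 7 = 5.
seat 2 and seat 6 share exactly the 2 values {2, 3}; by pigeonhole those values go to them, so strike 2, 3 from seat 1.
Determined: seat 3=4, seat 5=6, seat 7=5. The other seats each still have more than one consistent value. That makes 3.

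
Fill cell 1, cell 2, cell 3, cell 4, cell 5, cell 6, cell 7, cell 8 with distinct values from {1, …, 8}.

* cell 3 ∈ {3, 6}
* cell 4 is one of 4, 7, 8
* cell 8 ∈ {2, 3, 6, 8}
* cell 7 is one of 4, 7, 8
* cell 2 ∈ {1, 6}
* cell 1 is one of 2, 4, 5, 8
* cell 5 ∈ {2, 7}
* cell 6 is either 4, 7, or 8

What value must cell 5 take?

2

The 8 variables draw from only 8 values {1, 2, 3, 4, 5, 6, 7, 8}, so each is used; only cell 2 can be 1, hence cell 2 = 1.
Among the 7 still-open variables, 5 fits only cell 1 (and all 7 values in {2, 3, 4, 5, 6, 7, 8} must be used), so cell 1 = 5.
The 3 variables cell 4, cell 6, cell 7 are confined to {4, 7, 8}, which locks those values in; drop them from cell 5, cell 8.
So cell 5 = 2.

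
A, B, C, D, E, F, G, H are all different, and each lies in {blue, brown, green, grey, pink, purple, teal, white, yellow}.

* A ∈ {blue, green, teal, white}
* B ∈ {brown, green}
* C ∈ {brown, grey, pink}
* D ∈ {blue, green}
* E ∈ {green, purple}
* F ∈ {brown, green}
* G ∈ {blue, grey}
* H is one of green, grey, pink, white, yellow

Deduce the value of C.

pink

B and F between them cover only {brown, green} — a naked pair. Remove those values from A, C, D, E, H.
D's domain is down to {blue}, so D = blue. So A, G can't be blue.
E's domain is down to {purple}, so E = purple.
G must be grey (only option left). Remove grey from C, H.
So C = pink.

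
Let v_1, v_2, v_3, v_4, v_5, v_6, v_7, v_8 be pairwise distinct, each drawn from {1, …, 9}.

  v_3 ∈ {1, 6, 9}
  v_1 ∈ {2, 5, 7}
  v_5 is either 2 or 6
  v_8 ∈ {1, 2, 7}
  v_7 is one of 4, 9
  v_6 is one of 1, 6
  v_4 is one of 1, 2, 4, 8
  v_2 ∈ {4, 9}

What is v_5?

2

The 8 variables draw from only 8 values {1, 2, 4, 5, 6, 7, 8, 9}, so each is used; only v_1 can be 5, hence v_1 = 5.
Among the 7 still-open variables, 7 fits only v_8 (and all 7 values in {1, 2, 4, 6, 7, 8, 9} must be used), so v_8 = 7.
The 6 still-open variables draw from only 6 values {1, 2, 4, 6, 8, 9}, so each is used; only v_4 can be 8, hence v_4 = 8.
The 5 still-open variables draw from only 5 values {1, 2, 4, 6, 9}, so each is used; only v_5 can be 2, hence v_5 = 2.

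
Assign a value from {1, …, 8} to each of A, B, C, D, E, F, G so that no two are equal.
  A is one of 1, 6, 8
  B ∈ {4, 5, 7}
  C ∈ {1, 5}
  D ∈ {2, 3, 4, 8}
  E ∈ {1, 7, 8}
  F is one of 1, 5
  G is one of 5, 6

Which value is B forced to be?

4

The 2 variables C and F are confined to {1, 5}, which locks those values in; drop them from A, B, E, G.
That leaves G = 6. So A can't be 6.
A has just one choice, so A = 8. So D, E can't be 8.
E must be 7 (only option left). So B can't be 7.
So B = 4.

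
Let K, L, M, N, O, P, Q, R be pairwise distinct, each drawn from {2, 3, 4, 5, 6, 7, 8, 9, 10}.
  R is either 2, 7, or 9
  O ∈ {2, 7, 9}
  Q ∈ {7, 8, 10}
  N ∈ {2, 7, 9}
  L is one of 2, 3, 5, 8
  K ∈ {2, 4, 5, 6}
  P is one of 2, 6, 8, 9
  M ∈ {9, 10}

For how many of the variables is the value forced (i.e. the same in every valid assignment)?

3

N, O, R share exactly the 3 values {2, 7, 9}; by pigeonhole those values go to them, so strike 2, 7, 9 from K, L, M, P, Q.
M's domain is down to {10}, so M = 10. Strike 10 from Q.
Q's domain is down to {8}, so Q = 8. Remove 8 from L, P.
P's domain is down to {6}, so P = 6. Eliminate 6 elsewhere: K.
Determined: M=10, P=6, Q=8. The other variables each still have more than one consistent value. That makes 3.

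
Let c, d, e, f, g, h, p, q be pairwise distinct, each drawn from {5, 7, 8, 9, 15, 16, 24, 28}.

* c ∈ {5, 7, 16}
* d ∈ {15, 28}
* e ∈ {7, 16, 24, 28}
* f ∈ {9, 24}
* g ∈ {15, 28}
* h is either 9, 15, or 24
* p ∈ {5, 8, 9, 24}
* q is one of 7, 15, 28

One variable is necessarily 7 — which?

Among the 8 variables, 8 fits only p (and all 8 values in {5, 7, 8, 9, 15, 16, 24, 28} must be used), so p = 8.
The 7 still-open variables together cover exactly {5, 7, 9, 15, 16, 24, 28} — 7 values for 7 variables — and 5 appears only in c's list, so c = 5.
Among the 6 still-open variables, 16 fits only e (and all 6 values in {7, 9, 15, 16, 24, 28} must be used), so e = 16.
Among the 5 still-open variables, 7 fits only q (and all 5 values in {7, 9, 15, 24, 28} must be used), so q = 7.

q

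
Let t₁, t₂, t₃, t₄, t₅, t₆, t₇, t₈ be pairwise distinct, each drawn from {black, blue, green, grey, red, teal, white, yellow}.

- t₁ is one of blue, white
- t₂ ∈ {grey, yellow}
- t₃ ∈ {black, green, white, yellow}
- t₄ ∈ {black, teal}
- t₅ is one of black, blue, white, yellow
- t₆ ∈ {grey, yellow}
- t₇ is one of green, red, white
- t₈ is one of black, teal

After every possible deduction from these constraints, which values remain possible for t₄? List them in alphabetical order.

black, teal

The 8 variables draw from only 8 values {black, blue, green, grey, red, teal, white, yellow}, so each is used; only t₇ can be red, hence t₇ = red.
Among the 7 still-open variables, green fits only t₃ (and all 7 values in {black, blue, green, grey, teal, white, yellow} must be used), so t₃ = green.
The 2 variables t₂ and t₆ are confined to {grey, yellow}, which locks those values in; drop them from t₅.
The 2 variables t₄ and t₈ are confined to {black, teal}, which locks those values in; drop them from t₅.
No further eliminations apply; t₄ can still be any of black, teal.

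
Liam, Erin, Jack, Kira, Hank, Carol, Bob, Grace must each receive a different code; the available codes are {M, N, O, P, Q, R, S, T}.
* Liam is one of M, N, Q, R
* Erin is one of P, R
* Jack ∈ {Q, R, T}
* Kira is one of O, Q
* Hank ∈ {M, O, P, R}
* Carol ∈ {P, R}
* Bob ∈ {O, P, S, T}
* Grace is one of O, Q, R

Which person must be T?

Jack

The 8 variables draw from only 8 values {M, N, O, P, Q, R, S, T}, so each is used; only Liam can be N, hence Liam = N.
Among the 7 still-open variables, M fits only Hank (and all 7 values in {M, O, P, Q, R, S, T} must be used), so Hank = M.
The 6 still-open variables together cover exactly {O, P, Q, R, S, T} — 6 values for 6 variables — and S appears only in Bob's list, so Bob = S.
Among the 5 still-open variables, T fits only Jack (and all 5 values in {O, P, Q, R, T} must be used), so Jack = T.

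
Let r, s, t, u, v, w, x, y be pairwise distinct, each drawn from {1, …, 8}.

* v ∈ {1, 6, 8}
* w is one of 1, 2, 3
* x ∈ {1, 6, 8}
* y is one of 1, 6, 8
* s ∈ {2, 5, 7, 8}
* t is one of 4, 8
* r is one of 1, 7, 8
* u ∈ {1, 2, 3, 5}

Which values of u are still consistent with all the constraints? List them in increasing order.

2, 3, 5

Among the 8 variables, 4 fits only t (and all 8 values in {1, 2, 3, 4, 5, 6, 7, 8} must be used), so t = 4.
v, x, y share exactly the 3 values {1, 6, 8}; by pigeonhole those values go to them, so strike 1, 6, 8 from r, s, u, w.
r has just one choice, so r = 7. Eliminate 7 elsewhere: s.
No further eliminations apply; u can still be any of 2, 3, 5.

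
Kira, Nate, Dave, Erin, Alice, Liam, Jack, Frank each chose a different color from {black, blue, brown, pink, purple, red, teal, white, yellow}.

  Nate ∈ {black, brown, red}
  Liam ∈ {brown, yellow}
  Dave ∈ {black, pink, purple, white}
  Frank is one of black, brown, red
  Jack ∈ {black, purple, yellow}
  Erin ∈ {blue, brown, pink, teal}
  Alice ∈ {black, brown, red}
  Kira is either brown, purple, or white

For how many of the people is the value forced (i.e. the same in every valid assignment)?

The 3 variables Nate, Alice, Frank are confined to {black, brown, red}, which locks those values in; drop them from Kira, Dave, Erin, Liam, Jack.
Liam must be yellow (only option left). So Jack can't be yellow.
Jack has just one choice, so Jack = purple. Remove purple from Kira, Dave.
Kira has just one choice, so Kira = white. Strike white from Dave.
Dave must be pink (only option left). Remove pink from Erin.
Determined: Kira=white, Dave=pink, Liam=yellow, Jack=purple. The other people each still have more than one consistent value. That makes 4.

4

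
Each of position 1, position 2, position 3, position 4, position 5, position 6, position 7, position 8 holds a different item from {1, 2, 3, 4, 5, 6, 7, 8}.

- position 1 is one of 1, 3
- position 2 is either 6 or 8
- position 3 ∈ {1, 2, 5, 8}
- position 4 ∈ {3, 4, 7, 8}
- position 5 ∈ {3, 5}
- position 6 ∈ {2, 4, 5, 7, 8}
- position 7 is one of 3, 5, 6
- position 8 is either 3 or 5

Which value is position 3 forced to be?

2

The 2 variables position 5 and position 8 are confined to {3, 5}, which locks those values in; drop them from position 1, position 3, position 4, position 6, position 7.
position 1's domain is down to {1}, so position 1 = 1. So position 3 can't be 1.
position 7's domain is down to {6}, so position 7 = 6. Eliminate 6 elsewhere: position 2.
position 2 has just one choice, so position 2 = 8. So position 3, position 4, position 6 can't be 8.
So position 3 = 2.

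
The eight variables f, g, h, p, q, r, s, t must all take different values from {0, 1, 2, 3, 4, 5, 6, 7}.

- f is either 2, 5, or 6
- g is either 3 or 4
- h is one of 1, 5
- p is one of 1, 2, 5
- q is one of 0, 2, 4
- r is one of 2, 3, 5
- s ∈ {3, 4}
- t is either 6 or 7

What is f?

Among the 8 variables, 0 fits only q (and all 8 values in {0, 1, 2, 3, 4, 5, 6, 7} must be used), so q = 0.
Among the 7 still-open variables, 7 fits only t (and all 7 values in {1, 2, 3, 4, 5, 6, 7} must be used), so t = 7.
The 6 still-open variables together cover exactly {1, 2, 3, 4, 5, 6} — 6 values for 6 variables — and 6 appears only in f's list, so f = 6.

6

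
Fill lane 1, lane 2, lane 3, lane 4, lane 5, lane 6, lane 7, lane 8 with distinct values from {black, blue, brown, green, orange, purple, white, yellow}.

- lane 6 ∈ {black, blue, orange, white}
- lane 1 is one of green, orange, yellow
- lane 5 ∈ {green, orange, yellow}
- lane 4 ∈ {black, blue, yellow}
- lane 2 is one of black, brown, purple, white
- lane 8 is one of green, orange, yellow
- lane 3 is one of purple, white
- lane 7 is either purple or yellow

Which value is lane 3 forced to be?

white

The 8 variables draw from only 8 values {black, blue, brown, green, orange, purple, white, yellow}, so each is used; only lane 2 can be brown, hence lane 2 = brown.
The 3 variables lane 1, lane 5, lane 8 are confined to {green, orange, yellow}, which locks those values in; drop them from lane 4, lane 6, lane 7.
That leaves lane 7 = purple. Eliminate purple elsewhere: lane 3.
So lane 3 = white.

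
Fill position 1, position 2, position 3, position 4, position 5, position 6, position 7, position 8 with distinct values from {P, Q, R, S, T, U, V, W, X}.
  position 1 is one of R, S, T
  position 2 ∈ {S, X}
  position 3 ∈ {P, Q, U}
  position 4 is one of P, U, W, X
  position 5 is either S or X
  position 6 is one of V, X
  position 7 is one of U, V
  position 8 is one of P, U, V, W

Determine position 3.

Q

position 2 and position 5 between them cover only {S, X} — a naked pair. Remove those values from position 1, position 4, position 6.
That leaves position 6 = V. Remove V from position 7, position 8.
position 7 must be U (only option left). Remove U from position 3, position 4, position 8.
The 2 variables position 4 and position 8 are confined to {P, W}, which locks those values in; drop them from position 3.
So position 3 = Q.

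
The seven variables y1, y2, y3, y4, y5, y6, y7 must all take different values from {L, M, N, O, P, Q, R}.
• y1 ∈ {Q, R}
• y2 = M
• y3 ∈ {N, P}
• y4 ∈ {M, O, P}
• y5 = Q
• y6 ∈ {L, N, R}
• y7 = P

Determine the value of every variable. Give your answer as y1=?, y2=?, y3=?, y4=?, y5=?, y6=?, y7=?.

y1=R, y2=M, y3=N, y4=O, y5=Q, y6=L, y7=P

y2 has just one choice, so y2 = M. Strike M from y4.
That leaves y5 = Q. Remove Q from y1.
y7 has just one choice, so y7 = P. Strike P from y3, y4.
y1's domain is down to {R}, so y1 = R. So y6 can't be R.
y3 must be N (only option left). Remove N from y6.
y4 has just one choice, so y4 = O.
That leaves y6 = L.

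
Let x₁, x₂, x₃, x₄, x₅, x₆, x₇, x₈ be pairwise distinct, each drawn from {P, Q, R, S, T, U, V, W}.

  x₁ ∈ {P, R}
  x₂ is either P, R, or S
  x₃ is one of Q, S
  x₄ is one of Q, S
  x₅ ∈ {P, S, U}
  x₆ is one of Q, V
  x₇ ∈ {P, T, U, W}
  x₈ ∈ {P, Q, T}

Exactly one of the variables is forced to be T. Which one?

x₈

The 8 variables draw from only 8 values {P, Q, R, S, T, U, V, W}, so each is used; only x₆ can be V, hence x₆ = V.
Among the 7 still-open variables, W fits only x₇ (and all 7 values in {P, Q, R, S, T, U, W} must be used), so x₇ = W.
The 6 still-open variables draw from only 6 values {P, Q, R, S, T, U}, so each is used; only x₈ can be T, hence x₈ = T.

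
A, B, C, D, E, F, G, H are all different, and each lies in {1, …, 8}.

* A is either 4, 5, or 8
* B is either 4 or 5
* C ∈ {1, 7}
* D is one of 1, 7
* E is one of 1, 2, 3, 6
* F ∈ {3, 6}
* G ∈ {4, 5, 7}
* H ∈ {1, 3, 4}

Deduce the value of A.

8

Among the 8 variables, 2 fits only E (and all 8 values in {1, 2, 3, 4, 5, 6, 7, 8} must be used), so E = 2.
The 7 still-open variables draw from only 7 values {1, 3, 4, 5, 6, 7, 8}, so each is used; only F can be 6, hence F = 6.
The 6 still-open variables draw from only 6 values {1, 3, 4, 5, 7, 8}, so each is used; only H can be 3, hence H = 3.
The 5 still-open variables together cover exactly {1, 4, 5, 7, 8} — 5 values for 5 variables — and 8 appears only in A's list, so A = 8.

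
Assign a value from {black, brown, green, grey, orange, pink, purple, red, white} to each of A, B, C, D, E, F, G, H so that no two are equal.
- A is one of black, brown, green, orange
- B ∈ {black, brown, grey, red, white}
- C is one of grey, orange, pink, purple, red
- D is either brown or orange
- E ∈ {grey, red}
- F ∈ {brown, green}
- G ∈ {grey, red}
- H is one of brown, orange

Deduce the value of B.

D and H between them cover only {brown, orange} — a naked pair. Remove those values from A, B, C, F.
F's domain is down to {green}, so F = green. Eliminate green elsewhere: A.
A must be black (only option left). Eliminate black elsewhere: B.
E and G share exactly the 2 values {grey, red}; by pigeonhole those values go to them, so strike grey, red from B, C.
So B = white.

white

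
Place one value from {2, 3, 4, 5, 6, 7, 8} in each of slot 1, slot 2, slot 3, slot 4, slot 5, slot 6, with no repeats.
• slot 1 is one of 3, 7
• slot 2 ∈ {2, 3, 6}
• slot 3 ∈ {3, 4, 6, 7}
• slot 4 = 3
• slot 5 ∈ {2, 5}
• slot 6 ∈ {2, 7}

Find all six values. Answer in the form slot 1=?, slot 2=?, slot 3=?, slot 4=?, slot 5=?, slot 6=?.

slot 4 has just one choice, so slot 4 = 3. Strike 3 from slot 1, slot 2, slot 3.
slot 1 must be 7 (only option left). Eliminate 7 elsewhere: slot 3, slot 6.
slot 6 has just one choice, so slot 6 = 2. So slot 2, slot 5 can't be 2.
That leaves slot 2 = 6. Remove 6 from slot 3.
That leaves slot 3 = 4.
That leaves slot 5 = 5.

slot 1=7, slot 2=6, slot 3=4, slot 4=3, slot 5=5, slot 6=2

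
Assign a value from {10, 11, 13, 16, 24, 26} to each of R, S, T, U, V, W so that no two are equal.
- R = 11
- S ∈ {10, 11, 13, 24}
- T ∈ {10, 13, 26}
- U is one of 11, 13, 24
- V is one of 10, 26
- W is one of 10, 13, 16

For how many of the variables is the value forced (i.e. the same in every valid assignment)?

R's domain is down to {11}, so R = 11. Strike 11 from S, U.
The 5 still-open variables together cover exactly {10, 13, 16, 24, 26} — 5 values for 5 variables — and 16 appears only in W's list, so W = 16.
Determined: R=11, W=16. The other variables each still have more than one consistent value. That makes 2.

2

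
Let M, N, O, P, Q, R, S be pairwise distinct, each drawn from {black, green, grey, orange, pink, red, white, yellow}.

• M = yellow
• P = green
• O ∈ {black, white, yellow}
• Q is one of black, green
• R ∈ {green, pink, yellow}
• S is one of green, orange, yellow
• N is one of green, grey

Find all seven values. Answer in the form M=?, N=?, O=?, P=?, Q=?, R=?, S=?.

M=yellow, N=grey, O=white, P=green, Q=black, R=pink, S=orange

M's domain is down to {yellow}, so M = yellow. Strike yellow from O, R, S.
P must be green (only option left). So N, Q, R, S can't be green.
Q's domain is down to {black}, so Q = black. Eliminate black elsewhere: O.
R's domain is down to {pink}, so R = pink.
S has just one choice, so S = orange.
N must be grey (only option left).
That leaves O = white.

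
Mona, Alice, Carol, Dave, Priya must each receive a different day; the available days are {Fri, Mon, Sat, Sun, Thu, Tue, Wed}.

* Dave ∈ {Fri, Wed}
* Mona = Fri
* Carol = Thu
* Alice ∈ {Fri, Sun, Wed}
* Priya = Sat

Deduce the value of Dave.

Wed

Mona's domain is down to {Fri}, so Mona = Fri. So Alice, Dave can't be Fri.
So Dave = Wed.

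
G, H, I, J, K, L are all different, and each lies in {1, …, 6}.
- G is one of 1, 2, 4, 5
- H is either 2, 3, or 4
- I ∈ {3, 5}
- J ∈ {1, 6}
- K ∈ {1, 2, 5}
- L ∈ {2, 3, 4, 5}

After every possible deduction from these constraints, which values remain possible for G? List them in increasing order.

1, 2, 4, 5

Among the 6 variables, 6 fits only J (and all 6 values in {1, 2, 3, 4, 5, 6} must be used), so J = 6.
No further eliminations apply; G can still be any of 1, 2, 4, 5.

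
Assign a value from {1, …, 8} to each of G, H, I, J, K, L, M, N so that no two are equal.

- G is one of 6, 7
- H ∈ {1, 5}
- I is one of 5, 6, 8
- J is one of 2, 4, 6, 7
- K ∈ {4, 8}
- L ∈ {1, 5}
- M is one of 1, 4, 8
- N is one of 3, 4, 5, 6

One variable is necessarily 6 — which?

Among the 8 variables, 2 fits only J (and all 8 values in {1, 2, 3, 4, 5, 6, 7, 8} must be used), so J = 2.
The 7 still-open variables together cover exactly {1, 3, 4, 5, 6, 7, 8} — 7 values for 7 variables — and 3 appears only in N's list, so N = 3.
The 6 still-open variables together cover exactly {1, 4, 5, 6, 7, 8} — 6 values for 6 variables — and 7 appears only in G's list, so G = 7.
Among the 5 still-open variables, 6 fits only I (and all 5 values in {1, 4, 5, 6, 8} must be used), so I = 6.

I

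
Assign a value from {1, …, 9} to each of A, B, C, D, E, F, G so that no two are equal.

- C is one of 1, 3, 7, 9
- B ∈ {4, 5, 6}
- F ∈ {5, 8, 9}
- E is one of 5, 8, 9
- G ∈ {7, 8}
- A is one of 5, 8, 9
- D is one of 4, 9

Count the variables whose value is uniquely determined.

3

A, E, F share exactly the 3 values {5, 8, 9}; by pigeonhole those values go to them, so strike 5, 8, 9 from B, C, D, G.
D has just one choice, so D = 4. Remove 4 from B.
That leaves G = 7. Remove 7 from C.
B's domain is down to {6}, so B = 6.
Determined: B=6, D=4, G=7. The other variables each still have more than one consistent value. That makes 3.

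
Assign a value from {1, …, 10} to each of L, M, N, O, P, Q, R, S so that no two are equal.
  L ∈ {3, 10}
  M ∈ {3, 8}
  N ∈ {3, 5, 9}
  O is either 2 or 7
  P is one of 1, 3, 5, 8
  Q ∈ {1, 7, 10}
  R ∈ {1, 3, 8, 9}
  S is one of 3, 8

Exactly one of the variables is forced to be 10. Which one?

The 8 variables draw from only 8 values {1, 2, 3, 5, 7, 8, 9, 10}, so each is used; only O can be 2, hence O = 2.
The 7 still-open variables together cover exactly {1, 3, 5, 7, 8, 9, 10} — 7 values for 7 variables — and 7 appears only in Q's list, so Q = 7.
The 6 still-open variables draw from only 6 values {1, 3, 5, 8, 9, 10}, so each is used; only L can be 10, hence L = 10.

L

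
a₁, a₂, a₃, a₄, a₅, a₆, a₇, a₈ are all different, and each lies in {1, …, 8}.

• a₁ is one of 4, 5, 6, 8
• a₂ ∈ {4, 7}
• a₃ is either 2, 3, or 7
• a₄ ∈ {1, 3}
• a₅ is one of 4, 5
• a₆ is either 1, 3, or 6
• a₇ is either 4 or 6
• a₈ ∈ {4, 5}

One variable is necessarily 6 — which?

a₇

The 8 variables draw from only 8 values {1, 2, 3, 4, 5, 6, 7, 8}, so each is used; only a₃ can be 2, hence a₃ = 2.
The 7 still-open variables draw from only 7 values {1, 3, 4, 5, 6, 7, 8}, so each is used; only a₂ can be 7, hence a₂ = 7.
The 6 still-open variables draw from only 6 values {1, 3, 4, 5, 6, 8}, so each is used; only a₁ can be 8, hence a₁ = 8.
a₅ and a₈ between them cover only {4, 5} — a naked pair. Remove those values from a₇.
So 6 goes to a₇.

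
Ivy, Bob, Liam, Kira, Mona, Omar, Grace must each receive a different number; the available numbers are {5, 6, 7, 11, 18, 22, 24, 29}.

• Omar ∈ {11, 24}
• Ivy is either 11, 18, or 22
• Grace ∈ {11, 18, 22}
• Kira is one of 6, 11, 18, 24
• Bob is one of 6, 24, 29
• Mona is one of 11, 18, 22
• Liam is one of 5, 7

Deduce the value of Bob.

29

Ivy, Mona, Grace share exactly the 3 values {11, 18, 22}; by pigeonhole those values go to them, so strike 11, 18, 22 from Kira, Omar.
Omar has just one choice, so Omar = 24. Remove 24 from Bob, Kira.
Kira has just one choice, so Kira = 6. Strike 6 from Bob.
So Bob = 29.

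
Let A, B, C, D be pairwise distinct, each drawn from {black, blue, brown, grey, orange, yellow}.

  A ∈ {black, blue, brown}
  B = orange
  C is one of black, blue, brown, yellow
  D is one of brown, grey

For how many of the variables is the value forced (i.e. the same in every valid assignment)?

1

B's domain is down to {orange}, so B = orange.
Determined: B=orange. The other variables each still have more than one consistent value. That makes 1.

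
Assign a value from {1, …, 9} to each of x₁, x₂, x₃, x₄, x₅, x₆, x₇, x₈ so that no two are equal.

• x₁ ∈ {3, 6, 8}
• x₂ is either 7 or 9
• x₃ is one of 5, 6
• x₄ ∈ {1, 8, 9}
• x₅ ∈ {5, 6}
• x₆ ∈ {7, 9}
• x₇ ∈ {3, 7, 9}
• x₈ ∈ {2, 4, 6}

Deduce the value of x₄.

1

The 2 variables x₂ and x₆ are confined to {7, 9}, which locks those values in; drop them from x₄, x₇.
x₇ must be 3 (only option left). So x₁ can't be 3.
x₃ and x₅ between them cover only {5, 6} — a naked pair. Remove those values from x₁, x₈.
x₁ must be 8 (only option left). Strike 8 from x₄.
So x₄ = 1.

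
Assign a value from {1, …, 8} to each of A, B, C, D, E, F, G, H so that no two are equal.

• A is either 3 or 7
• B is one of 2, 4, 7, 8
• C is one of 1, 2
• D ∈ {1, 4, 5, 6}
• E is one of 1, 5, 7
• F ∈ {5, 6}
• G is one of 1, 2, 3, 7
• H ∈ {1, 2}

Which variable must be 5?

The 8 variables draw from only 8 values {1, 2, 3, 4, 5, 6, 7, 8}, so each is used; only B can be 8, hence B = 8.
Among the 7 still-open variables, 4 fits only D (and all 7 values in {1, 2, 3, 4, 5, 6, 7} must be used), so D = 4.
The 6 still-open variables draw from only 6 values {1, 2, 3, 5, 6, 7}, so each is used; only F can be 6, hence F = 6.
Among the 5 still-open variables, 5 fits only E (and all 5 values in {1, 2, 3, 5, 7} must be used), so E = 5.

E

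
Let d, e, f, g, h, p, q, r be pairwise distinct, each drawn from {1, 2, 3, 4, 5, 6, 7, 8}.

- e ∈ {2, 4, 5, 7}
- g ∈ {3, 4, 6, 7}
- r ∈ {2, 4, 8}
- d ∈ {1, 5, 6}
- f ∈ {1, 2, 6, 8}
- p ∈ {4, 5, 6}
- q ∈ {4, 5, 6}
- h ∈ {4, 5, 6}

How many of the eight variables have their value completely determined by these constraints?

The 8 variables draw from only 8 values {1, 2, 3, 4, 5, 6, 7, 8}, so each is used; only g can be 3, hence g = 3.
The 7 still-open variables together cover exactly {1, 2, 4, 5, 6, 7, 8} — 7 values for 7 variables — and 7 appears only in e's list, so e = 7.
h, p, q share exactly the 3 values {4, 5, 6}; by pigeonhole those values go to them, so strike 4, 5, 6 from d, f, r.
That leaves d = 1. So f can't be 1.
Determined: d=1, e=7, g=3. The other variables each still have more than one consistent value. That makes 3.

3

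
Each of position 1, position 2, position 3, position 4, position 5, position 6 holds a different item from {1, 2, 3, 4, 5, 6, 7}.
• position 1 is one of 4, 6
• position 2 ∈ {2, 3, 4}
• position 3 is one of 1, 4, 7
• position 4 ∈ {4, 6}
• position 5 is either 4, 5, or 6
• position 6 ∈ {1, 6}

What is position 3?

The 2 variables position 1 and position 4 are confined to {4, 6}, which locks those values in; drop them from position 2, position 3, position 5, position 6.
position 5 must be 5 (only option left).
position 6 must be 1 (only option left). Strike 1 from position 3.
So position 3 = 7.

7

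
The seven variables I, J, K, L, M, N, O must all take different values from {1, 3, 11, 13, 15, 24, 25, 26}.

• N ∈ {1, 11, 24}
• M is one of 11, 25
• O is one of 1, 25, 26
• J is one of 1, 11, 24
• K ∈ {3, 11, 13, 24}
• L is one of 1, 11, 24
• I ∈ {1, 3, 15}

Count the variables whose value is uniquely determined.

2

J, L, N share exactly the 3 values {1, 11, 24}; by pigeonhole those values go to them, so strike 1, 11, 24 from I, K, M, O.
That leaves M = 25. Strike 25 from O.
O has just one choice, so O = 26.
Determined: M=25, O=26. The other variables each still have more than one consistent value. That makes 2.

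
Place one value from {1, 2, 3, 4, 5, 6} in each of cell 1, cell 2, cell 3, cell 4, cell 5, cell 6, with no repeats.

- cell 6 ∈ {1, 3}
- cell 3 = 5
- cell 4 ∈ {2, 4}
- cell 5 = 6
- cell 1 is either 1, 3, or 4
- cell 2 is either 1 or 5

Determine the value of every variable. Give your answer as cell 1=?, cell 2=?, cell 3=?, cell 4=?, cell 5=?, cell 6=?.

cell 1=4, cell 2=1, cell 3=5, cell 4=2, cell 5=6, cell 6=3

cell 3's domain is down to {5}, so cell 3 = 5. Strike 5 from cell 2.
cell 5 must be 6 (only option left).
cell 2 must be 1 (only option left). Eliminate 1 elsewhere: cell 1, cell 6.
That leaves cell 6 = 3. So cell 1 can't be 3.
cell 1 must be 4 (only option left). Strike 4 from cell 4.
cell 4 has just one choice, so cell 4 = 2.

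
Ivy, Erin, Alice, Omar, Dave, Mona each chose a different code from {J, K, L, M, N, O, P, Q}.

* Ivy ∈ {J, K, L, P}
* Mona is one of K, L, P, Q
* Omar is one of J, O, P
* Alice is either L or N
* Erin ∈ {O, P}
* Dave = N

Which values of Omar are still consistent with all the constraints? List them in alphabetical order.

Dave has just one choice, so Dave = N. Strike N from Alice.
That leaves Alice = L. Strike L from Ivy, Mona.
No further eliminations apply; Omar can still be any of J, O, P.

J, O, P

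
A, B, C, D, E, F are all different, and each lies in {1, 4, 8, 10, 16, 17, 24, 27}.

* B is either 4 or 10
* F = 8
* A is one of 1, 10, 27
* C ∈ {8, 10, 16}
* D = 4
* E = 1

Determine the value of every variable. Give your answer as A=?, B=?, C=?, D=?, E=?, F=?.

A=27, B=10, C=16, D=4, E=1, F=8

D has just one choice, so D = 4. So B can't be 4.
That leaves E = 1. So A can't be 1.
F has just one choice, so F = 8. Remove 8 from C.
That leaves B = 10. Eliminate 10 elsewhere: A, C.
That leaves C = 16.
A's domain is down to {27}, so A = 27.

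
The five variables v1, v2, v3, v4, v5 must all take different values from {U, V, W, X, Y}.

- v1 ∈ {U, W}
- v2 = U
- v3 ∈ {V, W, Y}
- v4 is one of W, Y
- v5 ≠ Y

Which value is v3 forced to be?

V

v2 must be U (only option left). Eliminate U elsewhere: v1, v5.
v1 has just one choice, so v1 = W. So v3, v4, v5 can't be W.
v4 must be Y (only option left). Remove Y from v3.
So v3 = V.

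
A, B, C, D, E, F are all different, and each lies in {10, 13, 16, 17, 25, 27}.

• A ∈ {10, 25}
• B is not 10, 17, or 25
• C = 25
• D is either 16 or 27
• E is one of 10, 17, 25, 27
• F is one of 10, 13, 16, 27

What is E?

C's domain is down to {25}, so C = 25. Strike 25 from A, E.
A's domain is down to {10}, so A = 10. Remove 10 from E, F.
The 4 still-open variables together cover exactly {13, 16, 17, 27} — 4 values for 4 variables — and 17 appears only in E's list, so E = 17.

17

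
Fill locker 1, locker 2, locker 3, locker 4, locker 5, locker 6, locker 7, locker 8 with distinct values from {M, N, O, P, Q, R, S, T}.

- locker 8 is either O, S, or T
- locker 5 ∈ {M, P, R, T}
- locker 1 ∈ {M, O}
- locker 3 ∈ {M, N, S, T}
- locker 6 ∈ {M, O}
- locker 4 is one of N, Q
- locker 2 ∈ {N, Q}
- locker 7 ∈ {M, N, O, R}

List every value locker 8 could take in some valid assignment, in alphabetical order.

S, T

The 8 variables draw from only 8 values {M, N, O, P, Q, R, S, T}, so each is used; only locker 5 can be P, hence locker 5 = P.
Among the 7 still-open variables, R fits only locker 7 (and all 7 values in {M, N, O, Q, R, S, T} must be used), so locker 7 = R.
locker 1 and locker 6 share exactly the 2 values {M, O}; by pigeonhole those values go to them, so strike M, O from locker 3, locker 8.
locker 2 and locker 4 between them cover only {N, Q} — a naked pair. Remove those values from locker 3.
No further eliminations apply; locker 8 can still be any of S, T.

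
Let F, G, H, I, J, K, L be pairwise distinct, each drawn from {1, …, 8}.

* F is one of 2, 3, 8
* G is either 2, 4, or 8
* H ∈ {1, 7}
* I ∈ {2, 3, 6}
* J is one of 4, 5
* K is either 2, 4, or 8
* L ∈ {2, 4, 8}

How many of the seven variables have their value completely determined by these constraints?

G, K, L share exactly the 3 values {2, 4, 8}; by pigeonhole those values go to them, so strike 2, 4, 8 from F, I, J.
F's domain is down to {3}, so F = 3. So I can't be 3.
I must be 6 (only option left).
J's domain is down to {5}, so J = 5.
Determined: F=3, I=6, J=5. The other variables each still have more than one consistent value. That makes 3.

3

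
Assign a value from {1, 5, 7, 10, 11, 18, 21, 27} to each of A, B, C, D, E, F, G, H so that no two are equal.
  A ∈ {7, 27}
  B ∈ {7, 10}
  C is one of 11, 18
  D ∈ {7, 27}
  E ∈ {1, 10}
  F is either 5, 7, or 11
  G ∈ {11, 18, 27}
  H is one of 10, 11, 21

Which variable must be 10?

B

The 8 variables draw from only 8 values {1, 5, 7, 10, 11, 18, 21, 27}, so each is used; only E can be 1, hence E = 1.
The 7 still-open variables together cover exactly {5, 7, 10, 11, 18, 21, 27} — 7 values for 7 variables — and 5 appears only in F's list, so F = 5.
The 6 still-open variables together cover exactly {7, 10, 11, 18, 21, 27} — 6 values for 6 variables — and 21 appears only in H's list, so H = 21.
The 5 still-open variables draw from only 5 values {7, 10, 11, 18, 27}, so each is used; only B can be 10, hence B = 10.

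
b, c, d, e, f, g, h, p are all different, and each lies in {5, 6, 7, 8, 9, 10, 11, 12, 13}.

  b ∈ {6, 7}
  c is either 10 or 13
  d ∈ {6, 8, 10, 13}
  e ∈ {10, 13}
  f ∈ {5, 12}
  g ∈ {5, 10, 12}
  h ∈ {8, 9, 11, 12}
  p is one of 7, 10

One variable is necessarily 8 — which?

d

The 2 variables c and e are confined to {10, 13}, which locks those values in; drop them from d, g, p.
p's domain is down to {7}, so p = 7. So b can't be 7.
b's domain is down to {6}, so b = 6. Eliminate 6 elsewhere: d.
So 8 goes to d.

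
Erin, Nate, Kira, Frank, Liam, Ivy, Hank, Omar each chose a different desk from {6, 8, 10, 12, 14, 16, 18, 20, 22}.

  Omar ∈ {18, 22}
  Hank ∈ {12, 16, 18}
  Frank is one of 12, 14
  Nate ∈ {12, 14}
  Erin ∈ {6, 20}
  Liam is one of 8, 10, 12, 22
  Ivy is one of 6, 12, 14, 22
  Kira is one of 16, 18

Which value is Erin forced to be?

20

The 2 variables Nate and Frank are confined to {12, 14}, which locks those values in; drop them from Liam, Ivy, Hank.
Kira and Hank between them cover only {16, 18} — a naked pair. Remove those values from Omar.
That leaves Omar = 22. Remove 22 from Liam, Ivy.
Ivy's domain is down to {6}, so Ivy = 6. Eliminate 6 elsewhere: Erin.
So Erin = 20.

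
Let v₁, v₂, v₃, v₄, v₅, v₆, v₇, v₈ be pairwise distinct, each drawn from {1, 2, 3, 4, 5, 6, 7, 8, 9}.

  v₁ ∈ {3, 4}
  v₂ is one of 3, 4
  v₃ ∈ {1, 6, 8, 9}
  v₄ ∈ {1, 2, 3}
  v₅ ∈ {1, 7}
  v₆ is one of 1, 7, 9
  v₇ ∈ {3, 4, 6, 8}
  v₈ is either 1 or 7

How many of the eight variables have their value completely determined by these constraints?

2

The 8 variables draw from only 8 values {1, 2, 3, 4, 6, 7, 8, 9}, so each is used; only v₄ can be 2, hence v₄ = 2.
v₁ and v₂ share exactly the 2 values {3, 4}; by pigeonhole those values go to them, so strike 3, 4 from v₇.
v₅ and v₈ share exactly the 2 values {1, 7}; by pigeonhole those values go to them, so strike 1, 7 from v₃, v₆.
v₆ has just one choice, so v₆ = 9. Remove 9 from v₃.
Determined: v₄=2, v₆=9. The other variables each still have more than one consistent value. That makes 2.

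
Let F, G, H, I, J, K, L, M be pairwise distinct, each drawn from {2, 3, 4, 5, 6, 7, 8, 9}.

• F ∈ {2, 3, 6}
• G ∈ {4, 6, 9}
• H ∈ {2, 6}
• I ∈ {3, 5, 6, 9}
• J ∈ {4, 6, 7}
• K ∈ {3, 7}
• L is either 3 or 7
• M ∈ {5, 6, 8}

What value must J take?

The 8 variables draw from only 8 values {2, 3, 4, 5, 6, 7, 8, 9}, so each is used; only M can be 8, hence M = 8.
Among the 7 still-open variables, 5 fits only I (and all 7 values in {2, 3, 4, 5, 6, 7, 9} must be used), so I = 5.
The 6 still-open variables together cover exactly {2, 3, 4, 6, 7, 9} — 6 values for 6 variables — and 9 appears only in G's list, so G = 9.
The 5 still-open variables together cover exactly {2, 3, 4, 6, 7} — 5 values for 5 variables — and 4 appears only in J's list, so J = 4.

4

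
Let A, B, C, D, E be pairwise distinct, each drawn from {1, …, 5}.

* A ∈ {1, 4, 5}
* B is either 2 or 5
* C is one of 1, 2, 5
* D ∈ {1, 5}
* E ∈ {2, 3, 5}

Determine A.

4

Among the 5 variables, 3 fits only E (and all 5 values in {1, 2, 3, 4, 5} must be used), so E = 3.
The 4 still-open variables together cover exactly {1, 2, 4, 5} — 4 values for 4 variables — and 4 appears only in A's list, so A = 4.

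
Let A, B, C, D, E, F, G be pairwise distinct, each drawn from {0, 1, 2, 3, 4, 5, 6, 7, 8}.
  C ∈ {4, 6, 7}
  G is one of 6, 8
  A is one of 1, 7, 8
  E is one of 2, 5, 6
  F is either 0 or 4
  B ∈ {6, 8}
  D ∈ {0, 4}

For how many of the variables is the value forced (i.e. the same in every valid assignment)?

The 2 variables B and G are confined to {6, 8}, which locks those values in; drop them from A, C, E.
D and F between them cover only {0, 4} — a naked pair. Remove those values from C.
C must be 7 (only option left). Strike 7 from A.
That leaves A = 1.
Determined: A=1, C=7. The other variables each still have more than one consistent value. That makes 2.

2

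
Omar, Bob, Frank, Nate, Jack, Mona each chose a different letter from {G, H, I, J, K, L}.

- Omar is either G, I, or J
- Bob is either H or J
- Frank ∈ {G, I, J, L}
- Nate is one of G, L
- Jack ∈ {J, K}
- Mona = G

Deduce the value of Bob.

H

Mona's domain is down to {G}, so Mona = G. So Omar, Frank, Nate can't be G.
Nate must be L (only option left). Remove L from Frank.
Among the 4 still-open variables, H fits only Bob (and all 4 values in {H, I, J, K} must be used), so Bob = H.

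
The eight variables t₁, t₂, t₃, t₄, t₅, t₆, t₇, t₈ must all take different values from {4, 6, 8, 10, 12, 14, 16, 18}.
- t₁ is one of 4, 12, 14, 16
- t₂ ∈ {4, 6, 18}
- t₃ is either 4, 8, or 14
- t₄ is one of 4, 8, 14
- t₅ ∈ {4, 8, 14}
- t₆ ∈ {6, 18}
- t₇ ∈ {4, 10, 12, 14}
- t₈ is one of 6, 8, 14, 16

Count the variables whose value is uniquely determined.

Among the 8 variables, 10 fits only t₇ (and all 8 values in {4, 6, 8, 10, 12, 14, 16, 18} must be used), so t₇ = 10.
The 7 still-open variables together cover exactly {4, 6, 8, 12, 14, 16, 18} — 7 values for 7 variables — and 12 appears only in t₁'s list, so t₁ = 12.
The 6 still-open variables together cover exactly {4, 6, 8, 14, 16, 18} — 6 values for 6 variables — and 16 appears only in t₈'s list, so t₈ = 16.
t₃, t₄, t₅ share exactly the 3 values {4, 8, 14}; by pigeonhole those values go to them, so strike 4, 8, 14 from t₂.
Determined: t₁=12, t₇=10, t₈=16. The other variables each still have more than one consistent value. That makes 3.

3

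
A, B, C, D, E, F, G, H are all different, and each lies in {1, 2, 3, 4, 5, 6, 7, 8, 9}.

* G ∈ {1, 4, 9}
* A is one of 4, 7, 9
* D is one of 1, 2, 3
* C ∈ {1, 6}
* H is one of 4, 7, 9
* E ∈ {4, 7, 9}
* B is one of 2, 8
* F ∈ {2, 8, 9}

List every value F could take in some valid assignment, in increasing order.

2, 8

The 8 variables together cover exactly {1, 2, 3, 4, 6, 7, 8, 9} — 8 values for 8 variables — and 3 appears only in D's list, so D = 3.
Among the 7 still-open variables, 6 fits only C (and all 7 values in {1, 2, 4, 6, 7, 8, 9} must be used), so C = 6.
The 6 still-open variables draw from only 6 values {1, 2, 4, 7, 8, 9}, so each is used; only G can be 1, hence G = 1.
A, E, H between them cover only {4, 7, 9} — a naked triple. Remove those values from F.
No further eliminations apply; F can still be any of 2, 8.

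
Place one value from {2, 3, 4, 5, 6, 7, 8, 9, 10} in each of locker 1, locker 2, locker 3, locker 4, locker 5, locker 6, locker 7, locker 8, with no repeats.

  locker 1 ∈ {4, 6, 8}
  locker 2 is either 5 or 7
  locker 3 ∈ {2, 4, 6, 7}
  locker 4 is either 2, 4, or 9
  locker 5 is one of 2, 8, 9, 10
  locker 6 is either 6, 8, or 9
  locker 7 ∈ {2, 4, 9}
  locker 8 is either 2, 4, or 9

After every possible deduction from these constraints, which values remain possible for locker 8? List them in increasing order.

The 8 variables draw from only 8 values {2, 4, 5, 6, 7, 8, 9, 10}, so each is used; only locker 2 can be 5, hence locker 2 = 5.
The 7 still-open variables draw from only 7 values {2, 4, 6, 7, 8, 9, 10}, so each is used; only locker 3 can be 7, hence locker 3 = 7.
The 6 still-open variables draw from only 6 values {2, 4, 6, 8, 9, 10}, so each is used; only locker 5 can be 10, hence locker 5 = 10.
locker 4, locker 7, locker 8 between them cover only {2, 4, 9} — a naked triple. Remove those values from locker 1, locker 6.
No further eliminations apply; locker 8 can still be any of 2, 4, 9.

2, 4, 9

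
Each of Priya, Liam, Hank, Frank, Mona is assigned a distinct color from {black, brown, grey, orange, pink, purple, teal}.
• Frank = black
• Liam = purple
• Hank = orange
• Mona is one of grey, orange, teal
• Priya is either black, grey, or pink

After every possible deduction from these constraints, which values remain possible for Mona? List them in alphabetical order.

grey, teal

Liam has just one choice, so Liam = purple.
Hank must be orange (only option left). Eliminate orange elsewhere: Mona.
Frank has just one choice, so Frank = black. Remove black from Priya.
No further eliminations apply; Mona can still be any of grey, teal.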